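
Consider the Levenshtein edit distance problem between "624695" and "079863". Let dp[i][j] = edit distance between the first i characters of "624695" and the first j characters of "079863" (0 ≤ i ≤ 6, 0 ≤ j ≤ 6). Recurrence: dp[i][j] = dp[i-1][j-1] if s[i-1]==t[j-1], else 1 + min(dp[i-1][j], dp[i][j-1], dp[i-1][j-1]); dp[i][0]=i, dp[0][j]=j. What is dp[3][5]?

   ''  0  7  9  8  6  3
''  0  1  2  3  4  5  6
 6  1  1  2  3  4  4  5
 2  2  2  2  3  4  5  5
 4  3  3  3  3  4  5  6
 6  4  4  4  4  4  4  5
 9  5  5  5  4  5  5  5
 5  6  6  6  5  5  6  6

5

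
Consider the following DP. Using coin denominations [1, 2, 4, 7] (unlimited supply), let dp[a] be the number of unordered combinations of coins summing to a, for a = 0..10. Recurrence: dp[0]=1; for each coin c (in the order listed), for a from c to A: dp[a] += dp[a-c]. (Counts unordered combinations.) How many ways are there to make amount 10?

14

after  coin     0     1     2     3     4     5     6     7     8     9    10
          1     1     1     1     1     1     1     1     1     1     1     1
          2     1     1     2     2     3     3     4     4     5     5     6
          4     1     1     2     2     4     4     6     6     9     9    12
          7     1     1     2     2     4     4     6     7    10    11    14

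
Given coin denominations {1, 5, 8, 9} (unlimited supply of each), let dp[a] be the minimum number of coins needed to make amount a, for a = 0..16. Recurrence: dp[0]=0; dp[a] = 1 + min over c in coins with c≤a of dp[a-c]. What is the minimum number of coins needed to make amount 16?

 a  0  1  2  3  4  5  6  7  8  9 10 11 12 13 14 15 16
dp  0  1  2  3  4  1  2  3  1  1  2  3  4  2  2  3  2

2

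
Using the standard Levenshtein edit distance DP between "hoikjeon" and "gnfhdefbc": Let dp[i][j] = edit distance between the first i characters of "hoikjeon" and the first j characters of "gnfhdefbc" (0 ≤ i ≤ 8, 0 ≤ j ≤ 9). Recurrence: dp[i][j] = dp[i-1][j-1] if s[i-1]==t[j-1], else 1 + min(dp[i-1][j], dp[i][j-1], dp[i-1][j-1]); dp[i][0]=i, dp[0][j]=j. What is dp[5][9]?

   ''  g  n  f  h  d  e  f  b  c
''  0  1  2  3  4  5  6  7  8  9
 h  1  1  2  3  3  4  5  6  7  8
 o  2  2  2  3  4  4  5  6  7  8
 i  3  3  3  3  4  5  5  6  7  8
 k  4  4  4  4  4  5  6  6  7  8
 j  5  5  5  5  5  5  6  7  7  8
 e  6  6  6  6  6  6  5  6  7  8
 o  7  7  7  7  7  7  6  6  7  8
 n  8  8  7  8  8  8  7  7  7  8

8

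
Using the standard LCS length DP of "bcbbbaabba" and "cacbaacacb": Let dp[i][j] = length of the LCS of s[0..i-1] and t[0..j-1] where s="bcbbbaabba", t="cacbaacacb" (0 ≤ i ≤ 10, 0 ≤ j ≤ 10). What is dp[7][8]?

4

   ''  c  a  c  b  a  a  c  a  c  b
''  0  0  0  0  0  0  0  0  0  0  0
 b  0  0  0  0  1  1  1  1  1  1  1
 c  0  1  1  1  1  1  1  2  2  2  2
 b  0  1  1  1  2  2  2  2  2  2  3
 b  0  1  1  1  2  2  2  2  2  2  3
 b  0  1  1  1  2  2  2  2  2  2  3
 a  0  1  2  2  2  3  3  3  3  3  3
 a  0  1  2  2  2  3  4  4  4  4  4
 b  0  1  2  2  3  3  4  4  4  4  5
 b  0  1  2  2  3  3  4  4  4  4  5
 a  0  1  2  2  3  4  4  4  5  5  5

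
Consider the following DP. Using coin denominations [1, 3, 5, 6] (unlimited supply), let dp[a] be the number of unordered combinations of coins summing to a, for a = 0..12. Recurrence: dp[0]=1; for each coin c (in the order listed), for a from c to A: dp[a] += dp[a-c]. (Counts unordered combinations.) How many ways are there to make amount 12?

after  coin     0     1     2     3     4     5     6     7     8     9    10    11    12
          1     1     1     1     1     1     1     1     1     1     1     1     1     1
          3     1     1     1     2     2     2     3     3     3     4     4     4     5
          5     1     1     1     2     2     3     4     4     5     6     7     8     9
          6     1     1     1     2     2     3     5     5     6     8     9    11    14

14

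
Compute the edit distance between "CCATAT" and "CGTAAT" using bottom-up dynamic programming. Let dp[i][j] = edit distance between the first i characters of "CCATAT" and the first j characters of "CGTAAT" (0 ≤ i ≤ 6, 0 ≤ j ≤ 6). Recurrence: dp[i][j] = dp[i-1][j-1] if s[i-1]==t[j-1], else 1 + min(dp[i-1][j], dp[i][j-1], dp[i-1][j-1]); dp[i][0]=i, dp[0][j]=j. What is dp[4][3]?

2

   ''  C  G  T  A  A  T
''  0  1  2  3  4  5  6
 C  1  0  1  2  3  4  5
 C  2  1  1  2  3  4  5
 A  3  2  2  2  2  3  4
 T  4  3  3  2  3  3  3
 A  5  4  4  3  2  3  4
 T  6  5  5  4  3  3  3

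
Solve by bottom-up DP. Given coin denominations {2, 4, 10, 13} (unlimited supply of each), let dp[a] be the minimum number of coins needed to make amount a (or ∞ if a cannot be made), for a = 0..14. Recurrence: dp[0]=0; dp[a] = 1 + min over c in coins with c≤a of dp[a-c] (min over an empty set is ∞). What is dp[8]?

2

 a  0  1  2  3  4  5  6  7  8  9 10 11 12 13 14
dp  0  -  1  -  1  -  2  -  2  -  1  -  2  1  2
(- denotes ∞ / unreachable)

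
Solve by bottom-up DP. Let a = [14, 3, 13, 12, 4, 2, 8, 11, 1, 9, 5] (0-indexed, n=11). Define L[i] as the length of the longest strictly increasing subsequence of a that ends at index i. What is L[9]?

   i    0    1    2    3    4    5    6    7    8    9   10
a[i]   14    3   13   12    4    2    8   11    1    9    5
L[i]    1    1    2    2    2    1    3    4    1    4    3

4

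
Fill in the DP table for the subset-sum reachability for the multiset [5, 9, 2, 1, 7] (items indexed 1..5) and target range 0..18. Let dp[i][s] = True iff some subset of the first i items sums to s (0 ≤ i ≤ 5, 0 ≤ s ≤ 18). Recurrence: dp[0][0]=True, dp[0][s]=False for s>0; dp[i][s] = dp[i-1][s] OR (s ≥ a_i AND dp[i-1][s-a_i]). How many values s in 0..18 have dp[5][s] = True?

18

i\s   0   1   2   3   4   5   6   7   8   9  10  11  12  13  14  15  16  17  18
  0   T   F   F   F   F   F   F   F   F   F   F   F   F   F   F   F   F   F   F
  1   T   F   F   F   F   T   F   F   F   F   F   F   F   F   F   F   F   F   F
  2   T   F   F   F   F   T   F   F   F   T   F   F   F   F   T   F   F   F   F
  3   T   F   T   F   F   T   F   T   F   T   F   T   F   F   T   F   T   F   F
  4   T   T   T   T   F   T   T   T   T   T   T   T   T   F   T   T   T   T   F
  5   T   T   T   T   F   T   T   T   T   T   T   T   T   T   T   T   T   T   T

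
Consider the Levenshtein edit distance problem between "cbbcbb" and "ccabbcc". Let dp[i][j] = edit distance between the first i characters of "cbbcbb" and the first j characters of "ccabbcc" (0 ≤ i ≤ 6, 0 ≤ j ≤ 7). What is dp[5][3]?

3

   ''  c  c  a  b  b  c  c
''  0  1  2  3  4  5  6  7
 c  1  0  1  2  3  4  5  6
 b  2  1  1  2  2  3  4  5
 b  3  2  2  2  2  2  3  4
 c  4  3  2  3  3  3  2  3
 b  5  4  3  3  3  3  3  3
 b  6  5  4  4  3  3  4  4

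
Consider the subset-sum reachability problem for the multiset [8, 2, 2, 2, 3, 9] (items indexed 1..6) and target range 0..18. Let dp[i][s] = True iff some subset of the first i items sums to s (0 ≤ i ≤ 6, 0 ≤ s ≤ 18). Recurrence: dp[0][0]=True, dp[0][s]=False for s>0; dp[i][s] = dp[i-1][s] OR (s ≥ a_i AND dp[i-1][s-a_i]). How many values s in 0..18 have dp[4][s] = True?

8

i\s   0   1   2   3   4   5   6   7   8   9  10  11  12  13  14  15  16  17  18
  0   T   F   F   F   F   F   F   F   F   F   F   F   F   F   F   F   F   F   F
  1   T   F   F   F   F   F   F   F   T   F   F   F   F   F   F   F   F   F   F
  2   T   F   T   F   F   F   F   F   T   F   T   F   F   F   F   F   F   F   F
  3   T   F   T   F   T   F   F   F   T   F   T   F   T   F   F   F   F   F   F
  4   T   F   T   F   T   F   T   F   T   F   T   F   T   F   T   F   F   F   F
  5   T   F   T   T   T   T   T   T   T   T   T   T   T   T   T   T   F   T   F
  6   T   F   T   T   T   T   T   T   T   T   T   T   T   T   T   T   T   T   T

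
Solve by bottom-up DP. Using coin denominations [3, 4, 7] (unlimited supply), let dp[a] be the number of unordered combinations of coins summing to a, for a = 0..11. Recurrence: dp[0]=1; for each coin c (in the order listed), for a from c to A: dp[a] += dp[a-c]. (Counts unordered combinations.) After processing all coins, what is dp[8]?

1

after  coin     0     1     2     3     4     5     6     7     8     9    10    11
          3     1     0     0     1     0     0     1     0     0     1     0     0
          4     1     0     0     1     1     0     1     1     1     1     1     1
          7     1     0     0     1     1     0     1     2     1     1     2     2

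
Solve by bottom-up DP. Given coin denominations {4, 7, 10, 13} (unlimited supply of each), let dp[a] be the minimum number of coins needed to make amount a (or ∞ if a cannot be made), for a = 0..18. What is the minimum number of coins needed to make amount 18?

 a  0  1  2  3  4  5  6  7  8  9 10 11 12 13 14 15 16 17 18
dp  0  -  -  -  1  -  -  1  2  -  1  2  3  1  2  3  4  2  3
(- denotes ∞ / unreachable)

3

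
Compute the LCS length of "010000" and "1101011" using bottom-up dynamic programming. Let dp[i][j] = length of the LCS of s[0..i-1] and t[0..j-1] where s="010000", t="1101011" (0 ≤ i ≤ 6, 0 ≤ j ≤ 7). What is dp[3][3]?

   ''  1  1  0  1  0  1  1
''  0  0  0  0  0  0  0  0
 0  0  0  0  1  1  1  1  1
 1  0  1  1  1  2  2  2  2
 0  0  1  1  2  2  3  3  3
 0  0  1  1  2  2  3  3  3
 0  0  1  1  2  2  3  3  3
 0  0  1  1  2  2  3  3  3

2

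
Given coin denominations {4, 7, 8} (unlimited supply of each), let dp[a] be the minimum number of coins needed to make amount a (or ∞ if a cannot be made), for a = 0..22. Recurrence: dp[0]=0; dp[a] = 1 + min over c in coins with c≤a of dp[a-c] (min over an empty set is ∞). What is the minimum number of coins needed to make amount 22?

3

 a  0  1  2  3  4  5  6  7  8  9 10 11 12 13 14 15 16 17 18 19 20 21 22
dp  0  -  -  -  1  -  -  1  1  -  -  2  2  -  2  2  2  -  3  3  3  3  3
(- denotes ∞ / unreachable)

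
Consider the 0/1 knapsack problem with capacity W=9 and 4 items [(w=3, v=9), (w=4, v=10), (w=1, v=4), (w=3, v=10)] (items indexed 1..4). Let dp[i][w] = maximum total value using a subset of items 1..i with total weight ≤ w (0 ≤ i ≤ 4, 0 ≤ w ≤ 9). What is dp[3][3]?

9

i\w   0   1   2   3   4   5   6   7   8   9
  0   0   0   0   0   0   0   0   0   0   0
  1   0   0   0   9   9   9   9   9   9   9
  2   0   0   0   9  10  10  10  19  19  19
  3   0   4   4   9  13  14  14  19  23  23
  4   0   4   4  10  14  14  19  23  24  24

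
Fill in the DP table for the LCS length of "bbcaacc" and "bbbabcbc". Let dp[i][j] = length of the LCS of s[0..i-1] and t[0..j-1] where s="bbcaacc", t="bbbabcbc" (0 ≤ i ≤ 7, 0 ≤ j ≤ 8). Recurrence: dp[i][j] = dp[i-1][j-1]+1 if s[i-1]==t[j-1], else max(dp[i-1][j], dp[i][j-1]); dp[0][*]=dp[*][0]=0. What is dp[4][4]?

3

   ''  b  b  b  a  b  c  b  c
''  0  0  0  0  0  0  0  0  0
 b  0  1  1  1  1  1  1  1  1
 b  0  1  2  2  2  2  2  2  2
 c  0  1  2  2  2  2  3  3  3
 a  0  1  2  2  3  3  3  3  3
 a  0  1  2  2  3  3  3  3  3
 c  0  1  2  2  3  3  4  4  4
 c  0  1  2  2  3  3  4  4  5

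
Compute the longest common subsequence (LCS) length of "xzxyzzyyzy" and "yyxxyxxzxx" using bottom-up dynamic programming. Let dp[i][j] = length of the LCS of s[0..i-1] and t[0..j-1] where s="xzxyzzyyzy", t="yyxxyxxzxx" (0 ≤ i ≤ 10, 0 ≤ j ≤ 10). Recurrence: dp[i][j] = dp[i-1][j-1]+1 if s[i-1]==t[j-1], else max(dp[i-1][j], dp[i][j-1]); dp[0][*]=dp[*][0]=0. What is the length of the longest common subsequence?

4

   ''  y  y  x  x  y  x  x  z  x  x
''  0  0  0  0  0  0  0  0  0  0  0
 x  0  0  0  1  1  1  1  1  1  1  1
 z  0  0  0  1  1  1  1  1  2  2  2
 x  0  0  0  1  2  2  2  2  2  3  3
 y  0  1  1  1  2  3  3  3  3  3  3
 z  0  1  1  1  2  3  3  3  4  4  4
 z  0  1  1  1  2  3  3  3  4  4  4
 y  0  1  2  2  2  3  3  3  4  4  4
 y  0  1  2  2  2  3  3  3  4  4  4
 z  0  1  2  2  2  3  3  3  4  4  4
 y  0  1  2  2  2  3  3  3  4  4  4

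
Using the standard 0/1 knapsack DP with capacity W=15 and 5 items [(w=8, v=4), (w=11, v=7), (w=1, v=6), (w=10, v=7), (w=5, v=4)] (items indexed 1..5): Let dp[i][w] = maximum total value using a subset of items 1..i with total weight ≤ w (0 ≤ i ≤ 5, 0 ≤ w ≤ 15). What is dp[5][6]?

10

i\w   0   1   2   3   4   5   6   7   8   9  10  11  12  13  14  15
  0   0   0   0   0   0   0   0   0   0   0   0   0   0   0   0   0
  1   0   0   0   0   0   0   0   0   4   4   4   4   4   4   4   4
  2   0   0   0   0   0   0   0   0   4   4   4   7   7   7   7   7
  3   0   6   6   6   6   6   6   6   6  10  10  10  13  13  13  13
  4   0   6   6   6   6   6   6   6   6  10  10  13  13  13  13  13
  5   0   6   6   6   6   6  10  10  10  10  10  13  13  13  14  14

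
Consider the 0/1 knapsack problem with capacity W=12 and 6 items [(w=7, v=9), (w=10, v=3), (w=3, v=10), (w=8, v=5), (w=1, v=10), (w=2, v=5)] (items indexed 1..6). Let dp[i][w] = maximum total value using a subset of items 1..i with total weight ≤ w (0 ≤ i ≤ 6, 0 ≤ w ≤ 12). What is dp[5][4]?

20

i\w   0   1   2   3   4   5   6   7   8   9  10  11  12
  0   0   0   0   0   0   0   0   0   0   0   0   0   0
  1   0   0   0   0   0   0   0   9   9   9   9   9   9
  2   0   0   0   0   0   0   0   9   9   9   9   9   9
  3   0   0   0  10  10  10  10  10  10  10  19  19  19
  4   0   0   0  10  10  10  10  10  10  10  19  19  19
  5   0  10  10  10  20  20  20  20  20  20  20  29  29
  6   0  10  10  15  20  20  25  25  25  25  25  29  29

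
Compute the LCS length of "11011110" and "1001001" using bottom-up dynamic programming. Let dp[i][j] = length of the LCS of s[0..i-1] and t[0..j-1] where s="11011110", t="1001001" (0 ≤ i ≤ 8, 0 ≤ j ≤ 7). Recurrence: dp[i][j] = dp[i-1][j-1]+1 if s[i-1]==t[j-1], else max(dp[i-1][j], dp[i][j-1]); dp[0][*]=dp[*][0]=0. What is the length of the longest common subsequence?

   ''  1  0  0  1  0  0  1
''  0  0  0  0  0  0  0  0
 1  0  1  1  1  1  1  1  1
 1  0  1  1  1  2  2  2  2
 0  0  1  2  2  2  3  3  3
 1  0  1  2  2  3  3  3  4
 1  0  1  2  2  3  3  3  4
 1  0  1  2  2  3  3  3  4
 1  0  1  2  2  3  3  3  4
 0  0  1  2  3  3  4  4  4

4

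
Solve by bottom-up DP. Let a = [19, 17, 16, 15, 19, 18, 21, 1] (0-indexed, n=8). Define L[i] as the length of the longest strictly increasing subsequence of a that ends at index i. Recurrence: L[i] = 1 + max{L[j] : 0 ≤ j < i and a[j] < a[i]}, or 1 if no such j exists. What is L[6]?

   i    0    1    2    3    4    5    6    7
a[i]   19   17   16   15   19   18   21    1
L[i]    1    1    1    1    2    2    3    1

3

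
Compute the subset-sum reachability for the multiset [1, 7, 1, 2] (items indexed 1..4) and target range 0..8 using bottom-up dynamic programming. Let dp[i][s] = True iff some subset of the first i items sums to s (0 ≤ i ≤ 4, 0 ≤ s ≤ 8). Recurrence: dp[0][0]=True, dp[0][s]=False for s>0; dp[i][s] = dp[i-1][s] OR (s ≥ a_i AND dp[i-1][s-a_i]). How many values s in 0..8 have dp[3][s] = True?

i\s   0   1   2   3   4   5   6   7   8
  0   T   F   F   F   F   F   F   F   F
  1   T   T   F   F   F   F   F   F   F
  2   T   T   F   F   F   F   F   T   T
  3   T   T   T   F   F   F   F   T   T
  4   T   T   T   T   T   F   F   T   T

5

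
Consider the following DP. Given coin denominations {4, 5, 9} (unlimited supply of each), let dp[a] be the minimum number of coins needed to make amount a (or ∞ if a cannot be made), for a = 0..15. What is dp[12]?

3

 a  0  1  2  3  4  5  6  7  8  9 10 11 12 13 14 15
dp  0  -  -  -  1  1  -  -  2  1  2  -  3  2  2  3
(- denotes ∞ / unreachable)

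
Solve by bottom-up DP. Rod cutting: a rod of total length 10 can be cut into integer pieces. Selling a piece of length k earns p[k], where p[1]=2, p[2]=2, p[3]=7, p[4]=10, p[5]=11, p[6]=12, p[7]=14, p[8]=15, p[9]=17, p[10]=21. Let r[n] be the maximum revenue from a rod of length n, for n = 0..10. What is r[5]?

12

   n    0    1    2    3    4    5    6    7    8    9   10
r[n]    0    2    4    7   10   12   14   17   20   22   24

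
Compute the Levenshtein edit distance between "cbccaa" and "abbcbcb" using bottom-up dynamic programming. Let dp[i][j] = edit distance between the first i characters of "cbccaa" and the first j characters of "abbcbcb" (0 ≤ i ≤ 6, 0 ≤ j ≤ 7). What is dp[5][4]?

   ''  a  b  b  c  b  c  b
''  0  1  2  3  4  5  6  7
 c  1  1  2  3  3  4  5  6
 b  2  2  1  2  3  3  4  5
 c  3  3  2  2  2  3  3  4
 c  4  4  3  3  2  3  3  4
 a  5  4  4  4  3  3  4  4
 a  6  5  5  5  4  4  4  5

3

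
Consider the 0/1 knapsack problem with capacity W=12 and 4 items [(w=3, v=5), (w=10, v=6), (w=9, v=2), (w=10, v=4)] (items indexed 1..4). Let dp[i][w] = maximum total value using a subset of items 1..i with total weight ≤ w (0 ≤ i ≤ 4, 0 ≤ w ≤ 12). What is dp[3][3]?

i\w   0   1   2   3   4   5   6   7   8   9  10  11  12
  0   0   0   0   0   0   0   0   0   0   0   0   0   0
  1   0   0   0   5   5   5   5   5   5   5   5   5   5
  2   0   0   0   5   5   5   5   5   5   5   6   6   6
  3   0   0   0   5   5   5   5   5   5   5   6   6   7
  4   0   0   0   5   5   5   5   5   5   5   6   6   7

5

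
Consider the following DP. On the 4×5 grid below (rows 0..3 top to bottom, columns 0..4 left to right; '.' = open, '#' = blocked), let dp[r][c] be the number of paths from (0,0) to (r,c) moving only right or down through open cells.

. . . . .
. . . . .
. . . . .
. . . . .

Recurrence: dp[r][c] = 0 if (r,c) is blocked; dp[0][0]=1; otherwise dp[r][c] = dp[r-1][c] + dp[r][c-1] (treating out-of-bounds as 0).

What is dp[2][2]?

r\c   0   1   2   3   4
  0   1   1   1   1   1
  1   1   2   3   4   5
  2   1   3   6  10  15
  3   1   4  10  20  35

6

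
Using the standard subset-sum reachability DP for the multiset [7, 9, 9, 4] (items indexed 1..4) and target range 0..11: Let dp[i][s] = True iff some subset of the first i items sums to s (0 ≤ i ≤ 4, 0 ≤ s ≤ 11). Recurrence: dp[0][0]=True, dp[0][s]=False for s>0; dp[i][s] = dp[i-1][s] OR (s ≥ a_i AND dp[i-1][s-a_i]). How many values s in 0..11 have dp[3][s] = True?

i\s   0   1   2   3   4   5   6   7   8   9  10  11
  0   T   F   F   F   F   F   F   F   F   F   F   F
  1   T   F   F   F   F   F   F   T   F   F   F   F
  2   T   F   F   F   F   F   F   T   F   T   F   F
  3   T   F   F   F   F   F   F   T   F   T   F   F
  4   T   F   F   F   T   F   F   T   F   T   F   T

3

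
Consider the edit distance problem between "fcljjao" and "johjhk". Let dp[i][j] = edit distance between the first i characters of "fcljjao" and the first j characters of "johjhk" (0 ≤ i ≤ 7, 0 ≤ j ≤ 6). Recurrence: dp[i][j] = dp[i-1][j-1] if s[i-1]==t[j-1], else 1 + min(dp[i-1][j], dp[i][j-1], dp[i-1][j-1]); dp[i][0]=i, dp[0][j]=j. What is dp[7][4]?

   ''  j  o  h  j  h  k
''  0  1  2  3  4  5  6
 f  1  1  2  3  4  5  6
 c  2  2  2  3  4  5  6
 l  3  3  3  3  4  5  6
 j  4  3  4  4  3  4  5
 j  5  4  4  5  4  4  5
 a  6  5  5  5  5  5  5
 o  7  6  5  6  6  6  6

6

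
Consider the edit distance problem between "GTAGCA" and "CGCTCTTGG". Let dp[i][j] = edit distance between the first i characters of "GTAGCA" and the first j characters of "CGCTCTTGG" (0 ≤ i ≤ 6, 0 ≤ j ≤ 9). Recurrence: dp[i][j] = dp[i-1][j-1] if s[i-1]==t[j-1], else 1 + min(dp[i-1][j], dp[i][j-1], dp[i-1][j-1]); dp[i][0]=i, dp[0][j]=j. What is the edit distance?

7

   ''  C  G  C  T  C  T  T  G  G
''  0  1  2  3  4  5  6  7  8  9
 G  1  1  1  2  3  4  5  6  7  8
 T  2  2  2  2  2  3  4  5  6  7
 A  3  3  3  3  3  3  4  5  6  7
 G  4  4  3  4  4  4  4  5  5  6
 C  5  4  4  3  4  4  5  5  6  6
 A  6  5  5  4  4  5  5  6  6  7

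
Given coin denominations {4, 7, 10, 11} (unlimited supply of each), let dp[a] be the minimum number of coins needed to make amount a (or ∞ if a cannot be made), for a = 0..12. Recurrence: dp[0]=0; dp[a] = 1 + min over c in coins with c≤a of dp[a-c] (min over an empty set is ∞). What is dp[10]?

 a  0  1  2  3  4  5  6  7  8  9 10 11 12
dp  0  -  -  -  1  -  -  1  2  -  1  1  3
(- denotes ∞ / unreachable)

1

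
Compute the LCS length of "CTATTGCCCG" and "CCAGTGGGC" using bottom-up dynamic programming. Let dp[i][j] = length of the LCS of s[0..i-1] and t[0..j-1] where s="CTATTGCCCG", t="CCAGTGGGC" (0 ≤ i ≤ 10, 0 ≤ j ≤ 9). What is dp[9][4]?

   ''  C  C  A  G  T  G  G  G  C
''  0  0  0  0  0  0  0  0  0  0
 C  0  1  1  1  1  1  1  1  1  1
 T  0  1  1  1  1  2  2  2  2  2
 A  0  1  1  2  2  2  2  2  2  2
 T  0  1  1  2  2  3  3  3  3  3
 T  0  1  1  2  2  3  3  3  3  3
 G  0  1  1  2  3  3  4  4  4  4
 C  0  1  2  2  3  3  4  4  4  5
 C  0  1  2  2  3  3  4  4  4  5
 C  0  1  2  2  3  3  4  4  4  5
 G  0  1  2  2  3  3  4  5  5  5

3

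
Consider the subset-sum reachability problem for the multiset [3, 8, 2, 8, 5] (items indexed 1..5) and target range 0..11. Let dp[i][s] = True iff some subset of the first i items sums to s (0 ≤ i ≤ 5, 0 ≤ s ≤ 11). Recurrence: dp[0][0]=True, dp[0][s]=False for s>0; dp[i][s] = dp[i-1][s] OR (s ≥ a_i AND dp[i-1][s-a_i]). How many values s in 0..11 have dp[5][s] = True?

i\s   0   1   2   3   4   5   6   7   8   9  10  11
  0   T   F   F   F   F   F   F   F   F   F   F   F
  1   T   F   F   T   F   F   F   F   F   F   F   F
  2   T   F   F   T   F   F   F   F   T   F   F   T
  3   T   F   T   T   F   T   F   F   T   F   T   T
  4   T   F   T   T   F   T   F   F   T   F   T   T
  5   T   F   T   T   F   T   F   T   T   F   T   T

8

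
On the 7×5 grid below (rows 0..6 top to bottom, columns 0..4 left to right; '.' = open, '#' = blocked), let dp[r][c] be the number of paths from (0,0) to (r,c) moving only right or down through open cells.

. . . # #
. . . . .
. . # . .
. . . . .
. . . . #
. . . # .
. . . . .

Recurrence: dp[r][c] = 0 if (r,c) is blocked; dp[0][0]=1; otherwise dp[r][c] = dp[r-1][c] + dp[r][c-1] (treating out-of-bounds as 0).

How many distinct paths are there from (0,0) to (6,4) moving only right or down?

r\c   0   1   2   3   4
  0   1   1   1   0   0
  1   1   2   3   3   3
  2   1   3   0   3   6
  3   1   4   4   7  13
  4   1   5   9  16   0
  5   1   6  15   0   0
  6   1   7  22  22  22

22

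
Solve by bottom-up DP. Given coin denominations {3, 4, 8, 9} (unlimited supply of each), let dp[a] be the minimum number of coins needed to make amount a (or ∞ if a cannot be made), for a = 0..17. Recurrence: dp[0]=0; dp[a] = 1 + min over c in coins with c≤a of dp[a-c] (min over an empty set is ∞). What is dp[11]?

 a  0  1  2  3  4  5  6  7  8  9 10 11 12 13 14 15 16 17
dp  0  -  -  1  1  -  2  2  1  1  3  2  2  2  3  3  2  2
(- denotes ∞ / unreachable)

2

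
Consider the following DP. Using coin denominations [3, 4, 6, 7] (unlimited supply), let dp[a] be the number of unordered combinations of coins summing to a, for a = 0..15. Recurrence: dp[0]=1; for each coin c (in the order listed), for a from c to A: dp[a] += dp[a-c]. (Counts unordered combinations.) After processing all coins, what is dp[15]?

5

after  coin     0     1     2     3     4     5     6     7     8     9    10    11    12    13    14    15
          3     1     0     0     1     0     0     1     0     0     1     0     0     1     0     0     1
          4     1     0     0     1     1     0     1     1     1     1     1     1     2     1     1     2
          6     1     0     0     1     1     0     2     1     1     2     2     1     4     2     2     4
          7     1     0     0     1     1     0     2     2     1     2     3     2     4     4     4     5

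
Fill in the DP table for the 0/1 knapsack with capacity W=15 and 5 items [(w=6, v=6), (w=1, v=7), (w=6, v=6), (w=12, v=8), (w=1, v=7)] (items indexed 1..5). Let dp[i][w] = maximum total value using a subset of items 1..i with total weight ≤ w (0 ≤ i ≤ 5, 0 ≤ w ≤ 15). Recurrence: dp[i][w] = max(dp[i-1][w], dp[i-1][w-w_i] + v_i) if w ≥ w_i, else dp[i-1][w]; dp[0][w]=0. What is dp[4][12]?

i\w   0   1   2   3   4   5   6   7   8   9  10  11  12  13  14  15
  0   0   0   0   0   0   0   0   0   0   0   0   0   0   0   0   0
  1   0   0   0   0   0   0   6   6   6   6   6   6   6   6   6   6
  2   0   7   7   7   7   7   7  13  13  13  13  13  13  13  13  13
  3   0   7   7   7   7   7   7  13  13  13  13  13  13  19  19  19
  4   0   7   7   7   7   7   7  13  13  13  13  13  13  19  19  19
  5   0   7  14  14  14  14  14  14  20  20  20  20  20  20  26  26

13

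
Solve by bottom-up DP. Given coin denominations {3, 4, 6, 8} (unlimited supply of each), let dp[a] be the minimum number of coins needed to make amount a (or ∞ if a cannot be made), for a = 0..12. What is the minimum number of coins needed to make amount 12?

 a  0  1  2  3  4  5  6  7  8  9 10 11 12
dp  0  -  -  1  1  -  1  2  1  2  2  2  2
(- denotes ∞ / unreachable)

2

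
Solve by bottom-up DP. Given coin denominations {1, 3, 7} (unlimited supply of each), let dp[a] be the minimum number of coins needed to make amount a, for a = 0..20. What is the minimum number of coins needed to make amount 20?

4

 a  0  1  2  3  4  5  6  7  8  9 10 11 12 13 14 15 16 17 18 19 20
dp  0  1  2  1  2  3  2  1  2  3  2  3  4  3  2  3  4  3  4  5  4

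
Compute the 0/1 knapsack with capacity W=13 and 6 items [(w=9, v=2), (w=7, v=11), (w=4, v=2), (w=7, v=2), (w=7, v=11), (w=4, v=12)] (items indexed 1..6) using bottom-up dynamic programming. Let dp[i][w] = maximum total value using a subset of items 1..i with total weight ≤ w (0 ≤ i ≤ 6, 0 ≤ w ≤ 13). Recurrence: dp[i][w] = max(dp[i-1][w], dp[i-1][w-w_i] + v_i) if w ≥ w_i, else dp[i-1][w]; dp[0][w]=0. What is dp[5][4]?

i\w   0   1   2   3   4   5   6   7   8   9  10  11  12  13
  0   0   0   0   0   0   0   0   0   0   0   0   0   0   0
  1   0   0   0   0   0   0   0   0   0   2   2   2   2   2
  2   0   0   0   0   0   0   0  11  11  11  11  11  11  11
  3   0   0   0   0   2   2   2  11  11  11  11  13  13  13
  4   0   0   0   0   2   2   2  11  11  11  11  13  13  13
  5   0   0   0   0   2   2   2  11  11  11  11  13  13  13
  6   0   0   0   0  12  12  12  12  14  14  14  23  23  23

2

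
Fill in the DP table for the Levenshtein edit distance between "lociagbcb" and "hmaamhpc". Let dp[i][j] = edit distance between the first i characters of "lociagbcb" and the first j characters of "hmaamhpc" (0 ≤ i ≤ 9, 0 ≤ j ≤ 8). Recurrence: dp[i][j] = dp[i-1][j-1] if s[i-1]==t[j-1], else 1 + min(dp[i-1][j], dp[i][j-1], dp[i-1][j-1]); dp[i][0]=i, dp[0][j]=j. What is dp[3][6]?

6

   ''  h  m  a  a  m  h  p  c
''  0  1  2  3  4  5  6  7  8
 l  1  1  2  3  4  5  6  7  8
 o  2  2  2  3  4  5  6  7  8
 c  3  3  3  3  4  5  6  7  7
 i  4  4  4  4  4  5  6  7  8
 a  5  5  5  4  4  5  6  7  8
 g  6  6  6  5  5  5  6  7  8
 b  7  7  7  6  6  6  6  7  8
 c  8  8  8  7  7  7  7  7  7
 b  9  9  9  8  8  8  8  8  8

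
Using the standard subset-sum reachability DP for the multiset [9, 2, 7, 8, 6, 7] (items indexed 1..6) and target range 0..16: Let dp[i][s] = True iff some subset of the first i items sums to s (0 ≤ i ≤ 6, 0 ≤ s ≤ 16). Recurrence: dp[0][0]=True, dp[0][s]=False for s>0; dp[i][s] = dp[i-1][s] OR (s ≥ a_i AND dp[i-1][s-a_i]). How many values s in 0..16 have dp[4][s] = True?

i\s   0   1   2   3   4   5   6   7   8   9  10  11  12  13  14  15  16
  0   T   F   F   F   F   F   F   F   F   F   F   F   F   F   F   F   F
  1   T   F   F   F   F   F   F   F   F   T   F   F   F   F   F   F   F
  2   T   F   T   F   F   F   F   F   F   T   F   T   F   F   F   F   F
  3   T   F   T   F   F   F   F   T   F   T   F   T   F   F   F   F   T
  4   T   F   T   F   F   F   F   T   T   T   T   T   F   F   F   T   T
  5   T   F   T   F   F   F   T   T   T   T   T   T   F   T   T   T   T
  6   T   F   T   F   F   F   T   T   T   T   T   T   F   T   T   T   T

9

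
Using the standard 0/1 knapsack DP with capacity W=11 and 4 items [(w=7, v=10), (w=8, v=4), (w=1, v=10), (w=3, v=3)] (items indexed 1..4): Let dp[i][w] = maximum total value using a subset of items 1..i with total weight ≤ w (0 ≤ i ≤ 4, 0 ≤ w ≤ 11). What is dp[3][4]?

i\w   0   1   2   3   4   5   6   7   8   9  10  11
  0   0   0   0   0   0   0   0   0   0   0   0   0
  1   0   0   0   0   0   0   0  10  10  10  10  10
  2   0   0   0   0   0   0   0  10  10  10  10  10
  3   0  10  10  10  10  10  10  10  20  20  20  20
  4   0  10  10  10  13  13  13  13  20  20  20  23

10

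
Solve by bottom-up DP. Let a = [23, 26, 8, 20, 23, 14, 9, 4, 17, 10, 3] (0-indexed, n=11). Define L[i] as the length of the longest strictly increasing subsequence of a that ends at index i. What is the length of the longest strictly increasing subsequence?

   i    0    1    2    3    4    5    6    7    8    9   10
a[i]   23   26    8   20   23   14    9    4   17   10    3
L[i]    1    2    1    2    3    2    2    1    3    3    1

3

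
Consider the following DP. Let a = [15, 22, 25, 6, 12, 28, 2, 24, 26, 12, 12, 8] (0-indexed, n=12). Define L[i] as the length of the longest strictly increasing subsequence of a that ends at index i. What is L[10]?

2

   i    0    1    2    3    4    5    6    7    8    9   10   11
a[i]   15   22   25    6   12   28    2   24   26   12   12    8
L[i]    1    2    3    1    2    4    1    3    4    2    2    2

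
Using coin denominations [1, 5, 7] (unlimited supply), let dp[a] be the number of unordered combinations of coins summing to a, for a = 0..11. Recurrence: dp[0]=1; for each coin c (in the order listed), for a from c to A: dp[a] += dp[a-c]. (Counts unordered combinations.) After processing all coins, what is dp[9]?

after  coin     0     1     2     3     4     5     6     7     8     9    10    11
          1     1     1     1     1     1     1     1     1     1     1     1     1
          5     1     1     1     1     1     2     2     2     2     2     3     3
          7     1     1     1     1     1     2     2     3     3     3     4     4

3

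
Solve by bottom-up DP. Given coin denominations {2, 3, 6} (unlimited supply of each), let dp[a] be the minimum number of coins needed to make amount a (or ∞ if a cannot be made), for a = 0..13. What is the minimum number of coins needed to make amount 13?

4

 a  0  1  2  3  4  5  6  7  8  9 10 11 12 13
dp  0  -  1  1  2  2  1  3  2  2  3  3  2  4
(- denotes ∞ / unreachable)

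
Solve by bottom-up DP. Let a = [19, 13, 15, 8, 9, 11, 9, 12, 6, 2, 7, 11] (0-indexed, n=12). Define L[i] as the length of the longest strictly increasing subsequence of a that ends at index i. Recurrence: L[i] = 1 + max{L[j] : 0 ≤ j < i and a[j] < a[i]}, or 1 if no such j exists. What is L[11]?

   i    0    1    2    3    4    5    6    7    8    9   10   11
a[i]   19   13   15    8    9   11    9   12    6    2    7   11
L[i]    1    1    2    1    2    3    2    4    1    1    2    3

3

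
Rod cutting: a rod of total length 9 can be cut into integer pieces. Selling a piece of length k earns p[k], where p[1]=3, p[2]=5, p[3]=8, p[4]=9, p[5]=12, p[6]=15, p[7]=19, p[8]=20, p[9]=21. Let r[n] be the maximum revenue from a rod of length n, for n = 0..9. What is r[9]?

   n    0    1    2    3    4    5    6    7    8    9
r[n]    0    3    6    9   12   15   18   21   24   27

27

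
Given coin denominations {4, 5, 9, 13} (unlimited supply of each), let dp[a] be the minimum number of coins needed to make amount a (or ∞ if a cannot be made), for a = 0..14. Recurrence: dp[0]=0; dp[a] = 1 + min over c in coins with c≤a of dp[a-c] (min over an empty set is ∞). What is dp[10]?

 a  0  1  2  3  4  5  6  7  8  9 10 11 12 13 14
dp  0  -  -  -  1  1  -  -  2  1  2  -  3  1  2
(- denotes ∞ / unreachable)

2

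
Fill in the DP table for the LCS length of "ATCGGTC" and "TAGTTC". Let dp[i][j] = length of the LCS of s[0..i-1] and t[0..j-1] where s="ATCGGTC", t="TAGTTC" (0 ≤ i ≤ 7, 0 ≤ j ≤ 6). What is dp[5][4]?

2

   ''  T  A  G  T  T  C
''  0  0  0  0  0  0  0
 A  0  0  1  1  1  1  1
 T  0  1  1  1  2  2  2
 C  0  1  1  1  2  2  3
 G  0  1  1  2  2  2  3
 G  0  1  1  2  2  2  3
 T  0  1  1  2  3  3  3
 C  0  1  1  2  3  3  4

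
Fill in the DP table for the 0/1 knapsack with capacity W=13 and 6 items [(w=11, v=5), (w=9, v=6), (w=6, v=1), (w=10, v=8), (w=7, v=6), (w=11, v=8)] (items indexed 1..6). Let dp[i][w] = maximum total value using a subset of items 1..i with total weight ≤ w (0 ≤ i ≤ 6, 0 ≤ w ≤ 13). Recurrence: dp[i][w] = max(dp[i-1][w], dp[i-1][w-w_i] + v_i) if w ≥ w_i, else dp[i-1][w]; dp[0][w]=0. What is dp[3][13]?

i\w   0   1   2   3   4   5   6   7   8   9  10  11  12  13
  0   0   0   0   0   0   0   0   0   0   0   0   0   0   0
  1   0   0   0   0   0   0   0   0   0   0   0   5   5   5
  2   0   0   0   0   0   0   0   0   0   6   6   6   6   6
  3   0   0   0   0   0   0   1   1   1   6   6   6   6   6
  4   0   0   0   0   0   0   1   1   1   6   8   8   8   8
  5   0   0   0   0   0   0   1   6   6   6   8   8   8   8
  6   0   0   0   0   0   0   1   6   6   6   8   8   8   8

6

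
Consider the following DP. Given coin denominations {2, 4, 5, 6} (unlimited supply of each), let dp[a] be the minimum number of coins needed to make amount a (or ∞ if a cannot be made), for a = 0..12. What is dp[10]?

2

 a  0  1  2  3  4  5  6  7  8  9 10 11 12
dp  0  -  1  -  1  1  1  2  2  2  2  2  2
(- denotes ∞ / unreachable)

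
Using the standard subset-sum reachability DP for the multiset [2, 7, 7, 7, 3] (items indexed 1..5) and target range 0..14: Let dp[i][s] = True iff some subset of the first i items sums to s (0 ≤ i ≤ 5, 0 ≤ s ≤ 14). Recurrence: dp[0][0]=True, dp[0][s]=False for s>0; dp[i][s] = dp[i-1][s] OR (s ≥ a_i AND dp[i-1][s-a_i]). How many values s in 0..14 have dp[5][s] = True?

i\s   0   1   2   3   4   5   6   7   8   9  10  11  12  13  14
  0   T   F   F   F   F   F   F   F   F   F   F   F   F   F   F
  1   T   F   T   F   F   F   F   F   F   F   F   F   F   F   F
  2   T   F   T   F   F   F   F   T   F   T   F   F   F   F   F
  3   T   F   T   F   F   F   F   T   F   T   F   F   F   F   T
  4   T   F   T   F   F   F   F   T   F   T   F   F   F   F   T
  5   T   F   T   T   F   T   F   T   F   T   T   F   T   F   T

9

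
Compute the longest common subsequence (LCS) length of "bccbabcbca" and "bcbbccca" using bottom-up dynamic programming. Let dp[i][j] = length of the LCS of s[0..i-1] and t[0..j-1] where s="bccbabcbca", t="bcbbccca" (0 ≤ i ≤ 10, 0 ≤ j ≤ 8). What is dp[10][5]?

   ''  b  c  b  b  c  c  c  a
''  0  0  0  0  0  0  0  0  0
 b  0  1  1  1  1  1  1  1  1
 c  0  1  2  2  2  2  2  2  2
 c  0  1  2  2  2  3  3  3  3
 b  0  1  2  3  3  3  3  3  3
 a  0  1  2  3  3  3  3  3  4
 b  0  1  2  3  4  4  4  4  4
 c  0  1  2  3  4  5  5  5  5
 b  0  1  2  3  4  5  5  5  5
 c  0  1  2  3  4  5  6  6  6
 a  0  1  2  3  4  5  6  6  7

5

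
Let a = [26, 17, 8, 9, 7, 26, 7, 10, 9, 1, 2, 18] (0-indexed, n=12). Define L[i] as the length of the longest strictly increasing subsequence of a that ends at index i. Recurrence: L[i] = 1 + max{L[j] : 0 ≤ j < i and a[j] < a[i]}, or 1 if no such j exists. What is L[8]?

   i    0    1    2    3    4    5    6    7    8    9   10   11
a[i]   26   17    8    9    7   26    7   10    9    1    2   18
L[i]    1    1    1    2    1    3    1    3    2    1    2    4

2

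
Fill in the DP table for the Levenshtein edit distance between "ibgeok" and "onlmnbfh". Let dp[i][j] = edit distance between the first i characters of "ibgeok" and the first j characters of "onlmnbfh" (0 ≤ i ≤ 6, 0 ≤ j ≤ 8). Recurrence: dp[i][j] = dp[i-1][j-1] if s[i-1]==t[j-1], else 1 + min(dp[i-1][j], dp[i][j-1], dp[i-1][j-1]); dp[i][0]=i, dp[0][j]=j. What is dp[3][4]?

4

   ''  o  n  l  m  n  b  f  h
''  0  1  2  3  4  5  6  7  8
 i  1  1  2  3  4  5  6  7  8
 b  2  2  2  3  4  5  5  6  7
 g  3  3  3  3  4  5  6  6  7
 e  4  4  4  4  4  5  6  7  7
 o  5  4  5  5  5  5  6  7  8
 k  6  5  5  6  6  6  6  7  8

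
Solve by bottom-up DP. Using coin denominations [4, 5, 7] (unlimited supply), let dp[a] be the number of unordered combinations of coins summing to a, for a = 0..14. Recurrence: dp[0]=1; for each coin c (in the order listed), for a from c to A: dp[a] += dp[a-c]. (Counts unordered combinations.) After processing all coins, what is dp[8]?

1

after  coin     0     1     2     3     4     5     6     7     8     9    10    11    12    13    14
          4     1     0     0     0     1     0     0     0     1     0     0     0     1     0     0
          5     1     0     0     0     1     1     0     0     1     1     1     0     1     1     1
          7     1     0     0     0     1     1     0     1     1     1     1     1     2     1     2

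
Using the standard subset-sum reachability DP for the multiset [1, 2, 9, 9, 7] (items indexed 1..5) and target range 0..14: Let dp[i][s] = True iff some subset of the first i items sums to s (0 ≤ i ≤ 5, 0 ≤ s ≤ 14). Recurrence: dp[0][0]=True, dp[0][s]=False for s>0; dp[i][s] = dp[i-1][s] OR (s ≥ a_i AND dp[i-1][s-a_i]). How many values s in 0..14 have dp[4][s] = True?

8

i\s   0   1   2   3   4   5   6   7   8   9  10  11  12  13  14
  0   T   F   F   F   F   F   F   F   F   F   F   F   F   F   F
  1   T   T   F   F   F   F   F   F   F   F   F   F   F   F   F
  2   T   T   T   T   F   F   F   F   F   F   F   F   F   F   F
  3   T   T   T   T   F   F   F   F   F   T   T   T   T   F   F
  4   T   T   T   T   F   F   F   F   F   T   T   T   T   F   F
  5   T   T   T   T   F   F   F   T   T   T   T   T   T   F   F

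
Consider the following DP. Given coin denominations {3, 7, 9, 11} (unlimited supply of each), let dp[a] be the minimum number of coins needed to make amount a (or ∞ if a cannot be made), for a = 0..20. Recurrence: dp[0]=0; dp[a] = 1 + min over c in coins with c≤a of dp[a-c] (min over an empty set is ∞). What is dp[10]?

2

 a  0  1  2  3  4  5  6  7  8  9 10 11 12 13 14 15 16 17 18 19 20
dp  0  -  -  1  -  -  2  1  -  1  2  1  2  3  2  3  2  3  2  3  2
(- denotes ∞ / unreachable)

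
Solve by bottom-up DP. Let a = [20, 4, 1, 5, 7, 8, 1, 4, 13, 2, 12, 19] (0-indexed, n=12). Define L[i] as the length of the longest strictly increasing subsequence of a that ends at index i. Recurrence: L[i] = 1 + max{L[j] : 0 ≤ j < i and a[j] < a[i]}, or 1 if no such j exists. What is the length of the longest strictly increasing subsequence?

6

   i    0    1    2    3    4    5    6    7    8    9   10   11
a[i]   20    4    1    5    7    8    1    4   13    2   12   19
L[i]    1    1    1    2    3    4    1    2    5    2    5    6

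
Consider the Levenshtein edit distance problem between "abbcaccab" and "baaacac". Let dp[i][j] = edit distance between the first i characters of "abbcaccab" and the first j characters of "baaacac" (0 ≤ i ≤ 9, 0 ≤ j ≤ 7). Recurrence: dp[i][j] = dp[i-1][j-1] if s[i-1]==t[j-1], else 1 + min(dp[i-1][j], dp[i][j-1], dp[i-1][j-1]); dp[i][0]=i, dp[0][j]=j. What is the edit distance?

   ''  b  a  a  a  c  a  c
''  0  1  2  3  4  5  6  7
 a  1  1  1  2  3  4  5  6
 b  2  1  2  2  3  4  5  6
 b  3  2  2  3  3  4  5  6
 c  4  3  3  3  4  3  4  5
 a  5  4  3  3  3  4  3  4
 c  6  5  4  4  4  3  4  3
 c  7  6  5  5  5  4  4  4
 a  8  7  6  5  5  5  4  5
 b  9  8  7  6  6  6  5  5

5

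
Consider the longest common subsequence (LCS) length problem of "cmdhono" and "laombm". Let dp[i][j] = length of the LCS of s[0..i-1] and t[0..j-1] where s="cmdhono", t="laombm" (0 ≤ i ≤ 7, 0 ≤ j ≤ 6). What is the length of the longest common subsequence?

   ''  l  a  o  m  b  m
''  0  0  0  0  0  0  0
 c  0  0  0  0  0  0  0
 m  0  0  0  0  1  1  1
 d  0  0  0  0  1  1  1
 h  0  0  0  0  1  1  1
 o  0  0  0  1  1  1  1
 n  0  0  0  1  1  1  1
 o  0  0  0  1  1  1  1

1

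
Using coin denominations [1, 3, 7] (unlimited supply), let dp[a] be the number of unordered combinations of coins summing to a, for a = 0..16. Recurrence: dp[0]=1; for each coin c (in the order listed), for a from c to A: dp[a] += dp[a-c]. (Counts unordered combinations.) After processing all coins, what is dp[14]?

after  coin     0     1     2     3     4     5     6     7     8     9    10    11    12    13    14    15    16
          1     1     1     1     1     1     1     1     1     1     1     1     1     1     1     1     1     1
          3     1     1     1     2     2     2     3     3     3     4     4     4     5     5     5     6     6
          7     1     1     1     2     2     2     3     4     4     5     6     6     7     8     9    10    11

9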